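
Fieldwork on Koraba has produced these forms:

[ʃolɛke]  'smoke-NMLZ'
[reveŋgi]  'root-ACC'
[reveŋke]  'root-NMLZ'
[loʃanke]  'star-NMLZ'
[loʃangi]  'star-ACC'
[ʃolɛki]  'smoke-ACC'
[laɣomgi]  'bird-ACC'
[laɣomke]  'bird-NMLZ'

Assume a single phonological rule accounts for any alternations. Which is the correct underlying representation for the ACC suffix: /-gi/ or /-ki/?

The ACC suffix surfaces as [-gi] and [-ki], depending on the final segment of the stem.
By contrast the NMLZ suffix keeps its initial [k] throughout — that segment must be underlying.
The ACC suffix is therefore /-gi/ underlyingly, with post-vocalic devoicing: voiced stops become voiceless after a vowel.

/-gi/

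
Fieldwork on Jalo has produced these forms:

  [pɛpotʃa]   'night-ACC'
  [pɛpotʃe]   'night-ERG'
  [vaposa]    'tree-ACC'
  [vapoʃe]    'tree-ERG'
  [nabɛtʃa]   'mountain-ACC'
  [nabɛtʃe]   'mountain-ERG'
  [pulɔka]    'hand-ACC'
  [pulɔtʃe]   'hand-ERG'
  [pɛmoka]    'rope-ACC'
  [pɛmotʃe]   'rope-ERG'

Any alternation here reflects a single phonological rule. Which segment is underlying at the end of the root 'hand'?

/k/

'hand' shows [k] ~ [tʃ] at the end of the stem ([pulɔka] vs [pulɔtʃe]).
The stem 'mountain' ([nabɛtʃa], [nabɛtʃe]) shows [tʃ] unchanged in both environments, so [tʃ] cannot be basic with [k] derived before the ACC suffix.
So /k/ is underlying, and a rule of palatalization before a front vowel — /k/ and /s/ become palato-alveolar [tʃ] and [ʃ] before a front vowel — gives [tʃ].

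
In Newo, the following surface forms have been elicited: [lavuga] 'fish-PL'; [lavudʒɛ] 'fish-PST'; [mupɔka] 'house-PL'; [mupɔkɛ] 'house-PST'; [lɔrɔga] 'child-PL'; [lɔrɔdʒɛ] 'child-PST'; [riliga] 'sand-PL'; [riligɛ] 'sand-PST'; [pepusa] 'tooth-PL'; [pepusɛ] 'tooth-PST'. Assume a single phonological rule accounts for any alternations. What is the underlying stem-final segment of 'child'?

The stem for 'child' ends in [g] in [lɔrɔga] but [dʒ] in [lɔrɔdʒɛ].
If /g/ were underlying and a rule turned it into [dʒ] before the PST suffix, 'sand' would also alternate; but it has [g] in both [riliga] and [riligɛ].
The alternation reflects depalatalization: palato-alveolar /dʒ/ becomes [g] when no front vowel follows. /dʒ/ is underlying.

/dʒ/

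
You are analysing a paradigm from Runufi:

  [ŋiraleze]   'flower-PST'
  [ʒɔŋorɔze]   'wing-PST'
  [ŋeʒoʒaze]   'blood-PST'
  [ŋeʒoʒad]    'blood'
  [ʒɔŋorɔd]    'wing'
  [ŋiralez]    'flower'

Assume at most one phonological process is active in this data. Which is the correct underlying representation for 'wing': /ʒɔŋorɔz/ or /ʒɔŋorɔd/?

/ʒɔŋorɔd/

The stem for 'wing' ends in [z] in [ʒɔŋorɔze] but [d] in [ʒɔŋorɔd].
If /z/ were underlying and a rule turned it into [d] in isolation, 'flower' would also alternate; but it has [z] in both [ŋiraleze] and [ŋiralez].
The underlying segment must be /d/; voiced stops become fricatives between vowels, yielding [z] there.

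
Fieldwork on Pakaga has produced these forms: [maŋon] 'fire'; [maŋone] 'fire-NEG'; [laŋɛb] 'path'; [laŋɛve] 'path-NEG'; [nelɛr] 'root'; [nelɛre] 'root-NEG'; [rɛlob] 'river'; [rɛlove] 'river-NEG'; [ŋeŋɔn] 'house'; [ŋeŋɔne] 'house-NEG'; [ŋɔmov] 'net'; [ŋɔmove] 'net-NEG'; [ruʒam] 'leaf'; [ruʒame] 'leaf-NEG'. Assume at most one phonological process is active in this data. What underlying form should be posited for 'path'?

In [laŋɛb] and [laŋɛve] the final segment of 'path' alternates: [b] ~ [v].
If /v/ were underlying and a rule turned it into [b] in isolation, 'net' would also alternate; but it has [v] in both [ŋɔmov] and [ŋɔmove].
So /b/ is underlying, and a rule of intervocalic spirantization — voiced stops become fricatives between vowels — gives [v].
So 'path' = /laŋɛb/.

/laŋɛb/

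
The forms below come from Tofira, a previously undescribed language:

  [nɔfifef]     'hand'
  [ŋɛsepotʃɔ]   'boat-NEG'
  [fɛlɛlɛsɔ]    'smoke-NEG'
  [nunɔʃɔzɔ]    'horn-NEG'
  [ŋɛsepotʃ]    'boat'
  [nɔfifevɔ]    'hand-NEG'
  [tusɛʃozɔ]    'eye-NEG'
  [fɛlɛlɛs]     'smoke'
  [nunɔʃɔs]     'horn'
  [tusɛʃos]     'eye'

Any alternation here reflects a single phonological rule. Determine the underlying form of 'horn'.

The root 'horn' surfaces as [nunɔʃɔs] and [nunɔʃɔzɔ], with a stem-final [s] ~ [z] alternation.
Compare 'smoke', with invariant [s] in [fɛlɛlɛs] and [fɛlɛlɛsɔ]: an analysis with underlying /s/ and a rule producing [z] before the NEG suffix would wrongly predict alternation here too.
The alternation reflects word-final obstruent devoicing: voiced obstruents become voiceless word-finally. /z/ is underlying.
So 'horn' = /nunɔʃɔz/.

/nunɔʃɔz/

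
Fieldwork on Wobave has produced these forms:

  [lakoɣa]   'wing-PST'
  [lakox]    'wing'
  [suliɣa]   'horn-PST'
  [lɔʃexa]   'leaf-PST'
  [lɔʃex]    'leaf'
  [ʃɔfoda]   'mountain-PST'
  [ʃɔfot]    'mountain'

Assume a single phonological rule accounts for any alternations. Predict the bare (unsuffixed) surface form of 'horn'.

[sulix]

The stem for 'wing' ends in [ɣ] in [lakoɣa] but [x] in [lakox].
But 'leaf' keeps [x] in both environments ([lɔʃexa], [lɔʃex]), so there is no rule changing /x/ to [ɣ] before the PST suffix.
The underlying segment must be /ɣ/; voiced obstruents become voiceless word-finally, yielding [x] there.
From [suliɣa] the stem 'horn' is /suliɣ/; word-finally this yields [sulix].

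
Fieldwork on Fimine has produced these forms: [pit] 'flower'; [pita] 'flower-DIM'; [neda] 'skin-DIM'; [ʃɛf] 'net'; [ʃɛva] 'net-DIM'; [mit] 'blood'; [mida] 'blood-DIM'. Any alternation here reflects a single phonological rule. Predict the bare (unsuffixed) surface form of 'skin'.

[net]

In [mit] and [mida] the final segment of 'blood' alternates: [t] ~ [d].
If /t/ were underlying and a rule turned it into [d] before the DIM suffix, 'flower' would also alternate; but it has [t] in both [pit] and [pita].
So /d/ is underlying, and a rule of word-final obstruent devoicing — voiced obstruents become voiceless word-finally — gives [t].
The one attested form of 'skin', [neda], shows underlying /ned/. Applying the same rule word-finally gives [net].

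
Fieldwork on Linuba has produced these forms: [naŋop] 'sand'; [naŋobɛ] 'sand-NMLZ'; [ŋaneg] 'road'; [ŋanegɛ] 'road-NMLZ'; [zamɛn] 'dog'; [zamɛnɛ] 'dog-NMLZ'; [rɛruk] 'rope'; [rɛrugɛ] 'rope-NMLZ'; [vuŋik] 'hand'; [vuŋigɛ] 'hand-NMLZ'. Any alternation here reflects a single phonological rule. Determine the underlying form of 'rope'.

/rɛruk/

In [rɛruk] and [rɛrugɛ] the final segment of 'rope' alternates: [k] ~ [g].
Compare 'road', with invariant [g] in [ŋaneg] and [ŋanegɛ]: an analysis with underlying /g/ and a rule producing [k] in isolation would wrongly predict alternation here too.
Therefore /k/ is basic and [g] is derived by intervocalic voicing (voiceless stops become voiced between vowels).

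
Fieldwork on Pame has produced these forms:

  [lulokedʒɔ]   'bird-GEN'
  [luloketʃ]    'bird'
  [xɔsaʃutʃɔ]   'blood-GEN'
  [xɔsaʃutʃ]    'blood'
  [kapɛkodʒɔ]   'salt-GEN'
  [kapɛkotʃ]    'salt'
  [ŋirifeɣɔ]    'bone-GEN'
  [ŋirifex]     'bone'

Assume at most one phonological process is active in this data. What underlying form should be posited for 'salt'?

/kapɛkodʒ/

The root 'salt' surfaces as [kapɛkodʒɔ] and [kapɛkotʃ], with a stem-final [dʒ] ~ [tʃ] alternation.
But 'blood' keeps [tʃ] in both environments ([xɔsaʃutʃɔ], [xɔsaʃutʃ]), so there is no rule changing /tʃ/ to [dʒ] before the GEN suffix.
So /dʒ/ is underlying, and a rule of word-final obstruent devoicing — voiced obstruents become voiceless word-finally — gives [tʃ].
Hence 'salt' is /kapɛkodʒ/ underlyingly.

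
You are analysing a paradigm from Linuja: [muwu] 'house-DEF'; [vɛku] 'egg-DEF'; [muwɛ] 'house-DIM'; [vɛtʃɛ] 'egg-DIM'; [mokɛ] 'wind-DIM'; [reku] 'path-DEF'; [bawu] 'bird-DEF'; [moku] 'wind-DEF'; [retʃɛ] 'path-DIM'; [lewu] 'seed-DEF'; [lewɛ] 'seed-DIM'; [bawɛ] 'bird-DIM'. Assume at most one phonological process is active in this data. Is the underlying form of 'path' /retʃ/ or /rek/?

/retʃ/

'path' shows [tʃ] ~ [k] at the end of the stem ([retʃɛ] vs [reku]).
The stem 'wind' ([mokɛ], [moku]) shows [k] unchanged in both environments, so [k] cannot be basic with [tʃ] derived before the DIM suffix.
So /tʃ/ is underlying, and a rule of depalatalization — palato-alveolar /tʃ/ becomes [k] when no front vowel follows — gives [k].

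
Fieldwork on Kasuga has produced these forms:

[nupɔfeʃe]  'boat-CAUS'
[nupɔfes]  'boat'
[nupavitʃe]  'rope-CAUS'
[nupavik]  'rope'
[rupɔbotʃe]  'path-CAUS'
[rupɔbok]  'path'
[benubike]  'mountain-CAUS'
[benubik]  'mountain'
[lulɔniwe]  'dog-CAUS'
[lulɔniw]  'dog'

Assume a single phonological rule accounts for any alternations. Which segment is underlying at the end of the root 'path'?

The root 'path' surfaces as [rupɔbotʃe] and [rupɔbok], with a stem-final [tʃ] ~ [k] alternation.
Compare 'mountain', with invariant [k] in [benubike] and [benubik]: an analysis with underlying /k/ and a rule producing [tʃ] before the CAUS suffix would wrongly predict alternation here too.
The underlying segment must be /tʃ/; palato-alveolar /tʃ/ and /ʃ/ become [k] and [s] when no front vowel follows, yielding [k] there.

/tʃ/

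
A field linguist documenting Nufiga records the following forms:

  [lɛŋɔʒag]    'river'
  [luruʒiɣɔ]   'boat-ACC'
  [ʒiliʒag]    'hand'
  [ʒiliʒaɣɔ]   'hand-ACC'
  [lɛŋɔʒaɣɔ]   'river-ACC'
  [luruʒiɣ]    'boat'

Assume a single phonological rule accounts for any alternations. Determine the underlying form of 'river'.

In [lɛŋɔʒaɣɔ] and [lɛŋɔʒag] the final segment of 'river' alternates: [ɣ] ~ [g].
But 'boat' keeps [ɣ] in both environments ([luruʒiɣɔ], [luruʒiɣ]), so there is no rule changing /ɣ/ to [g] in isolation.
The underlying segment must be /g/; voiced stops become fricatives between vowels, yielding [ɣ] there.
So 'river' = /lɛŋɔʒag/.

/lɛŋɔʒag/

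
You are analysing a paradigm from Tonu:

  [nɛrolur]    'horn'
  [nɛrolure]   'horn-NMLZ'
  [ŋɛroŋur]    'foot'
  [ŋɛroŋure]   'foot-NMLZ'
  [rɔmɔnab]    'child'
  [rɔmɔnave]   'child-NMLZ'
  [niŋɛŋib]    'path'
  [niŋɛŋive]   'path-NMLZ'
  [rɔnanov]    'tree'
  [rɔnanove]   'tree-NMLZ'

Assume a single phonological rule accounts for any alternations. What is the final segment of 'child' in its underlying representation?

/b/

The stem for 'child' ends in [b] in [rɔmɔnab] but [v] in [rɔmɔnave].
If /v/ were underlying and a rule turned it into [b] in isolation, 'tree' would also alternate; but it has [v] in both [rɔnanov] and [rɔnanove].
The underlying segment must be /b/; voiced stops become fricatives between vowels, yielding [v] there.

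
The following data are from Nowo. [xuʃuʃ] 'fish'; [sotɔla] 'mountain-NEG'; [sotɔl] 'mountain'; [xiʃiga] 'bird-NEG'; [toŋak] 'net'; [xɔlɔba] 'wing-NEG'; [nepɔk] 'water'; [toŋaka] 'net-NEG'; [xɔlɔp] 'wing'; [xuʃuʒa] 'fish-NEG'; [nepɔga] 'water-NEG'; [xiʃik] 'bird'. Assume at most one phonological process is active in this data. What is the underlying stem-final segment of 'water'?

The stem for 'water' ends in [g] in [nepɔga] but [k] in [nepɔk].
But 'net' keeps [k] in both environments ([toŋaka], [toŋak]), so there is no rule changing /k/ to [g] before the NEG suffix.
The alternation reflects word-final obstruent devoicing: voiced obstruents become voiceless word-finally. /g/ is underlying.

/g/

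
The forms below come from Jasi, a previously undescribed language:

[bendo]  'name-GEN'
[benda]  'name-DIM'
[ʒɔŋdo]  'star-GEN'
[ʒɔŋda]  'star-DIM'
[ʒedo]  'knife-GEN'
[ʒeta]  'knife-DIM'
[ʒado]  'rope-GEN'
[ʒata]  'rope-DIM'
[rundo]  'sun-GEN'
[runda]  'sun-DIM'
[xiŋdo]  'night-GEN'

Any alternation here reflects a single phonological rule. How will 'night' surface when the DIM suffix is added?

[xiŋda]

The DIM morpheme has two allomorphs, [-da] and [-ta].
The GEN suffix, which begins with [d], is invariant after every stem; so [d] is not altered by any rule here.
The DIM suffix is therefore /-ta/ underlyingly, with post-nasal voicing: voiceless stops become voiced after a nasal.
After 'night', which ends in a nasal, the suffix surfaces as [-da], giving [xiŋda].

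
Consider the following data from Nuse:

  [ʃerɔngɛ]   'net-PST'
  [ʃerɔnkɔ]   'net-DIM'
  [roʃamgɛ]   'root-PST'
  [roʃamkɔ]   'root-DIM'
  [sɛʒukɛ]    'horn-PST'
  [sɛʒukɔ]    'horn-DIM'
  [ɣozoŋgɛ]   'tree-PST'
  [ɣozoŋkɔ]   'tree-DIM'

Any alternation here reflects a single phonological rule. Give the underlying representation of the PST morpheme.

The PST morpheme has two allomorphs, [-gɛ] and [-kɛ].
By contrast the DIM suffix keeps its initial [k] throughout — that segment must be underlying.
The PST suffix is therefore /-gɛ/ underlyingly, with post-vocalic devoicing: voiced stops become voiceless after a vowel.

/-gɛ/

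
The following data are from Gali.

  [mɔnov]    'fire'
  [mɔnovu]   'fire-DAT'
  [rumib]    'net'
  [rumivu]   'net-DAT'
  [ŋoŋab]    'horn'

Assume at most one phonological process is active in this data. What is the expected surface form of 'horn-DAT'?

[ŋoŋavu]

In [rumib] and [rumivu] the final segment of 'net' alternates: [b] ~ [v].
Compare 'fire', with invariant [v] in [mɔnov] and [mɔnovu]: an analysis with underlying /v/ and a rule producing [b] in isolation would wrongly predict alternation here too.
So /b/ is underlying, and a rule of intervocalic spirantization — voiced stops become fricatives between vowels — gives [v].
From [ŋoŋab] the stem 'horn' is /ŋoŋab/; between vowels this yields [ŋoŋavu].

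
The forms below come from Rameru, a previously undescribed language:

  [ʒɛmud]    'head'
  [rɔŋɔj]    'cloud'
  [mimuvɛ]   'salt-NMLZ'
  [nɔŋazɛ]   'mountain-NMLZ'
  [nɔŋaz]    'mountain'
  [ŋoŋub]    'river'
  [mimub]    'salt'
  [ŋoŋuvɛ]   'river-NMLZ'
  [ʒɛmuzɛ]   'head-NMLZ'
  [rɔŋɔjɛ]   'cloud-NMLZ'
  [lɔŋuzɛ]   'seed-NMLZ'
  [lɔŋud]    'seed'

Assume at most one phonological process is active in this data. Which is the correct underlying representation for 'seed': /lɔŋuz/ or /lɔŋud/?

/lɔŋud/

The stem for 'seed' ends in [d] in [lɔŋud] but [z] in [lɔŋuzɛ].
But 'mountain' keeps [z] in both environments ([nɔŋaz], [nɔŋazɛ]), so there is no rule changing /z/ to [d] in isolation.
Therefore /d/ is basic and [z] is derived by intervocalic spirantization (voiced stops become fricatives between vowels).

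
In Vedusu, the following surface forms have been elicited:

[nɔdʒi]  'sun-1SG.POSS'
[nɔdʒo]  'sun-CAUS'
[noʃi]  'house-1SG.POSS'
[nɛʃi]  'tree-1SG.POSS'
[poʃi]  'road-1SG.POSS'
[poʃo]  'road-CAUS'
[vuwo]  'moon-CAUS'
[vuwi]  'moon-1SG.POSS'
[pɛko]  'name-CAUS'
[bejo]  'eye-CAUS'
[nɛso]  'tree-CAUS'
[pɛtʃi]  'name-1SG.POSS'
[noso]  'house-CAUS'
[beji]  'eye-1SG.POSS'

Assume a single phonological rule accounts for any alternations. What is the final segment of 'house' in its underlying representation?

The root 'house' surfaces as [noʃi] and [noso], with a stem-final [ʃ] ~ [s] alternation.
The stem 'road' ([poʃi], [poʃo]) shows [ʃ] unchanged in both environments, so [ʃ] cannot be basic with [s] derived before the CAUS suffix.
Therefore /s/ is basic and [ʃ] is derived by palatalization before a front vowel (/k/ and /s/ become palato-alveolar [tʃ] and [ʃ] before a front vowel).

/s/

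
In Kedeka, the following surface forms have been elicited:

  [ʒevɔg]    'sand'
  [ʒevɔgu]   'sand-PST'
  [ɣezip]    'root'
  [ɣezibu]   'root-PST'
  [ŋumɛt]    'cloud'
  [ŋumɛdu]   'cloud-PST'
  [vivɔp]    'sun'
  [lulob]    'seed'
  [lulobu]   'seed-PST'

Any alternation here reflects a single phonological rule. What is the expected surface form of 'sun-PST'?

[vivɔbu]

In [ɣezip] and [ɣezibu] the final segment of 'root' alternates: [p] ~ [b].
The stem 'seed' ([lulob], [lulobu]) shows [b] unchanged in both environments, so [b] cannot be basic with [p] derived in isolation.
Therefore /p/ is basic and [b] is derived by intervocalic voicing (voiceless stops become voiced between vowels).
From [vivɔp] the stem 'sun' is /vivɔp/; between vowels this yields [vivɔbu].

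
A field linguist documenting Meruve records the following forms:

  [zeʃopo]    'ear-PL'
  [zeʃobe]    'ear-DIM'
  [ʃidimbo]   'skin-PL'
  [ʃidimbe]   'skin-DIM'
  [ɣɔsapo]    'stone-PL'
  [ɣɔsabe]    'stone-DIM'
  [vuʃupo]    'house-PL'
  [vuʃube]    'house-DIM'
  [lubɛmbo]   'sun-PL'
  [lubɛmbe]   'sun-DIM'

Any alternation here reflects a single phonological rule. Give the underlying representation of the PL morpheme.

The PL suffix surfaces as [-bo] and [-po], depending on the final segment of the stem.
By contrast the DIM suffix keeps its initial [b] throughout — that segment must be underlying.
So the underlying form is /-po/, and voiceless stops become voiced after a nasal.

/-po/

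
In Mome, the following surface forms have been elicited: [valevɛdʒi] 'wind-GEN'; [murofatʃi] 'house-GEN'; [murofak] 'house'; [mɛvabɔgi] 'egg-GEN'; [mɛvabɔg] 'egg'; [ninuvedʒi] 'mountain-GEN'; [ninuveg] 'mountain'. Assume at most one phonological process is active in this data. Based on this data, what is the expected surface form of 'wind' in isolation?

[valevɛg]

The stem for 'mountain' ends in [dʒ] in [ninuvedʒi] but [g] in [ninuveg].
If /g/ were underlying and a rule turned it into [dʒ] before the GEN suffix, 'egg' would also alternate; but it has [g] in both [mɛvabɔgi] and [mɛvabɔg].
Therefore /dʒ/ is basic and [g] is derived by depalatalization (palato-alveolar /tʃ/ and /dʒ/ become [k] and [g] when no front vowel follows).
From [valevɛdʒi] the stem 'wind' is /valevɛdʒ/; when no front vowel follows this yields [valevɛg].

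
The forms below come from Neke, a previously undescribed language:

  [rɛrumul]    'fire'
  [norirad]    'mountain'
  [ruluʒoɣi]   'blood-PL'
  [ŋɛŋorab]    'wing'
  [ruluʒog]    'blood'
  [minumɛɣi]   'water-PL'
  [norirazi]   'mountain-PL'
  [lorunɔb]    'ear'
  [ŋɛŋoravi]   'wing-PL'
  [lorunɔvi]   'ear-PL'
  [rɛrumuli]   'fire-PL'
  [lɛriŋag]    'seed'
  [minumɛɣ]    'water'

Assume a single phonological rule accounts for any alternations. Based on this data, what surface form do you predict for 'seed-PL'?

The root 'blood' surfaces as [ruluʒog] and [ruluʒoɣi], with a stem-final [g] ~ [ɣ] alternation.
If /ɣ/ were underlying and a rule turned it into [g] in isolation, 'water' would also alternate; but it has [ɣ] in both [minumɛɣ] and [minumɛɣi].
So /g/ is underlying, and a rule of intervocalic spirantization — voiced stops become fricatives between vowels — gives [ɣ].
The one attested form of 'seed', [lɛriŋag], shows underlying /lɛriŋag/. Applying the same rule between vowels gives [lɛriŋaɣi].

[lɛriŋaɣi]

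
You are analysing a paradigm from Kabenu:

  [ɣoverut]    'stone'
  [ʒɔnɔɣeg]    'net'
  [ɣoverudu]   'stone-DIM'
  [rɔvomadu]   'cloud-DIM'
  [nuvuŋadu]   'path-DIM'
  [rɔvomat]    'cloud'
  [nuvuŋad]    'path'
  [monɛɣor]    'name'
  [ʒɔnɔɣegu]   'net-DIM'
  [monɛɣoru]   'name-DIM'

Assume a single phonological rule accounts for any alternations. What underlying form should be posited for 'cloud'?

/rɔvomat/

In [rɔvomadu] and [rɔvomat] the final segment of 'cloud' alternates: [d] ~ [t].
But 'path' keeps [d] in both environments ([nuvuŋadu], [nuvuŋad]), so there is no rule changing /d/ to [t] in isolation.
Therefore /t/ is basic and [d] is derived by intervocalic voicing (voiceless stops become voiced between vowels).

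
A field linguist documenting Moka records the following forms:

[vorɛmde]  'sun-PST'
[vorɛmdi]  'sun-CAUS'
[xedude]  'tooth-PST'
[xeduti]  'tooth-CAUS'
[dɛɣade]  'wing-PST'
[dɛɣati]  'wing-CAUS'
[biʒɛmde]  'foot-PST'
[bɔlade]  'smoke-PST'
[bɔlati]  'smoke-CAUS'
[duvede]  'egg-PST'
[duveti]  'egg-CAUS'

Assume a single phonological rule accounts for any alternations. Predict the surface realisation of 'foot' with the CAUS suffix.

The CAUS suffix surfaces as [-di] and [-ti], depending on the final segment of the stem.
The PST suffix, which begins with [d], is invariant after every stem; so [d] is not altered by any rule here.
So the underlying form is /-ti/, and voiceless stops become voiced after a nasal.
After 'foot', which ends in a nasal, the suffix surfaces as [-di], giving [biʒɛmdi].

[biʒɛmdi]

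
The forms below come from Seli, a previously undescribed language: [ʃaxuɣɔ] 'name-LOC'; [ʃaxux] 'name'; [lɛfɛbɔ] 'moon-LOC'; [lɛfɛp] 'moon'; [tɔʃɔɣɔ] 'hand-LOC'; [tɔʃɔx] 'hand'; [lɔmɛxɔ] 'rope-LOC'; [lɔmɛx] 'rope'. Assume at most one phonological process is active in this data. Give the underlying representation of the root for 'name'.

The root 'name' surfaces as [ʃaxuɣɔ] and [ʃaxux], with a stem-final [ɣ] ~ [x] alternation.
Compare 'rope', with invariant [x] in [lɔmɛxɔ] and [lɔmɛx]: an analysis with underlying /x/ and a rule producing [ɣ] before the LOC suffix would wrongly predict alternation here too.
The alternation reflects word-final obstruent devoicing: voiced obstruents become voiceless word-finally. /ɣ/ is underlying.
So 'name' = /ʃaxuɣ/.

/ʃaxuɣ/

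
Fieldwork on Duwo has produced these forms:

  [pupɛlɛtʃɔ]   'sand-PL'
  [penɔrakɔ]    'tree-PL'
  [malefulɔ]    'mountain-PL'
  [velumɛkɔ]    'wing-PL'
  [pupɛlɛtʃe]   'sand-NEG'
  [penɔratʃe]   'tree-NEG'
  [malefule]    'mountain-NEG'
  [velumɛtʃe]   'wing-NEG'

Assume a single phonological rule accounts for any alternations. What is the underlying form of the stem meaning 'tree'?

In [penɔratʃe] and [penɔrakɔ] the final segment of 'tree' alternates: [tʃ] ~ [k].
If /tʃ/ were underlying and a rule turned it into [k] before the PL suffix, 'sand' would also alternate; but it has [tʃ] in both [pupɛlɛtʃe] and [pupɛlɛtʃɔ].
The alternation reflects palatalization before a front vowel: /k/ becomes palato-alveolar [tʃ] before a front vowel. /k/ is underlying.

/penɔrak/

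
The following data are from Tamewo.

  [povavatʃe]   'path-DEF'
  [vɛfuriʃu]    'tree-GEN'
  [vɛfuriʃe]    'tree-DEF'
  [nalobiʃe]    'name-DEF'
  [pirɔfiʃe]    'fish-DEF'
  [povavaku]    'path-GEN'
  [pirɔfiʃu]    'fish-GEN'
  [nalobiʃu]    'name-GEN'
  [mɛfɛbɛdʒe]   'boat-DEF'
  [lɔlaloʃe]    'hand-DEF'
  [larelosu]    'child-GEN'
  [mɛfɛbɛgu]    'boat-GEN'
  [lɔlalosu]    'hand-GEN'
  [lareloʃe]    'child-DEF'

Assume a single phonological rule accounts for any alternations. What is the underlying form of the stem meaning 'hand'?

In [lɔlalosu] and [lɔlaloʃe] the final segment of 'hand' alternates: [s] ~ [ʃ].
The stem 'fish' ([pirɔfiʃu], [pirɔfiʃe]) shows [ʃ] unchanged in both environments, so [ʃ] cannot be basic with [s] derived before the GEN suffix.
So /s/ is underlying, and a rule of palatalization before a front vowel — /k/, /g/ and /s/ become palato-alveolar [tʃ], [dʒ] and [ʃ] before a front vowel — gives [ʃ].

/lɔlalos/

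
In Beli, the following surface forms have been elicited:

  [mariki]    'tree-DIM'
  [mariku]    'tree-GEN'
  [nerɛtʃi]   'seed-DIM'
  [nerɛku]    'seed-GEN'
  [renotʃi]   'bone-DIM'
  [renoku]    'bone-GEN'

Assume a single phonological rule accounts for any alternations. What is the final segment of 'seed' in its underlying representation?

'seed' shows [tʃ] ~ [k] at the end of the stem ([nerɛtʃi] vs [nerɛku]).
If /k/ were underlying and a rule turned it into [tʃ] before the DIM suffix, 'tree' would also alternate; but it has [k] in both [mariki] and [mariku].
The alternation reflects depalatalization: palato-alveolar /tʃ/ becomes [k] when no front vowel follows. /tʃ/ is underlying.

/tʃ/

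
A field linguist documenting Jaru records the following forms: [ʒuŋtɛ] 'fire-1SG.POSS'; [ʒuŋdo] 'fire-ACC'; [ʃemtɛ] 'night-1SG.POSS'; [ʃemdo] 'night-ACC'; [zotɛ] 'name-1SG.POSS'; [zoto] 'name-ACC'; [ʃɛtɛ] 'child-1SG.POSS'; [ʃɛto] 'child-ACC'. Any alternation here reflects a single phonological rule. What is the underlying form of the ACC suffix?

/-do/

The ACC suffix surfaces as [-do] and [-to], depending on the final segment of the stem.
The 1SG.POSS suffix, which begins with [t], is invariant after every stem; so [t] is not altered by any rule here.
So the underlying form is /-do/, and voiced stops become voiceless after a vowel.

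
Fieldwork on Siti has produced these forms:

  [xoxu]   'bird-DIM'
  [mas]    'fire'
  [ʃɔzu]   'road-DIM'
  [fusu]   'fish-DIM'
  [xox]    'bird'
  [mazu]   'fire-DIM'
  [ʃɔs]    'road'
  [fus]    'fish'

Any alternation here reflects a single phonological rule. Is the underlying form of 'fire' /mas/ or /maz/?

'fire' shows [s] ~ [z] at the end of the stem ([mas] vs [mazu]).
Compare 'fish', with invariant [s] in [fus] and [fusu]: an analysis with underlying /s/ and a rule producing [z] before the DIM suffix would wrongly predict alternation here too.
So /z/ is underlying, and a rule of word-final obstruent devoicing — voiced obstruents become voiceless word-finally — gives [s].

/maz/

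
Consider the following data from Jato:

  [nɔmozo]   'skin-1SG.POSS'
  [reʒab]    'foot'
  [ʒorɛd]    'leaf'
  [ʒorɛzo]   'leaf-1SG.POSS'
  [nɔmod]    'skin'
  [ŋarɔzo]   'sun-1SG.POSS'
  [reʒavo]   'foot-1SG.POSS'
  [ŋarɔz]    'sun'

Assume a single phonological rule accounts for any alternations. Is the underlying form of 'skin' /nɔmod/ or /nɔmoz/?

/nɔmod/

The root 'skin' surfaces as [nɔmod] and [nɔmozo], with a stem-final [d] ~ [z] alternation.
Compare 'sun', with invariant [z] in [ŋarɔz] and [ŋarɔzo]: an analysis with underlying /z/ and a rule producing [d] in isolation would wrongly predict alternation here too.
The underlying segment must be /d/; voiced stops become fricatives between vowels, yielding [z] there.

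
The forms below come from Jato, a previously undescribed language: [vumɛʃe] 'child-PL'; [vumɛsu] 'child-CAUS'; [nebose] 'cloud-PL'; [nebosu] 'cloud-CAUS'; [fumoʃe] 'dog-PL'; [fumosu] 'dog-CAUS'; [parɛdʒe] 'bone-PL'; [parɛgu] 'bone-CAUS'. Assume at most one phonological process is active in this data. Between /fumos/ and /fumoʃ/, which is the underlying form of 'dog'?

The root 'dog' surfaces as [fumoʃe] and [fumosu], with a stem-final [ʃ] ~ [s] alternation.
Compare 'cloud', with invariant [s] in [nebose] and [nebosu]: an analysis with underlying /s/ and a rule producing [ʃ] before the PL suffix would wrongly predict alternation here too.
So /ʃ/ is underlying, and a rule of depalatalization — palato-alveolar /dʒ/ and /ʃ/ become [g] and [s] when no front vowel follows — gives [s].

/fumoʃ/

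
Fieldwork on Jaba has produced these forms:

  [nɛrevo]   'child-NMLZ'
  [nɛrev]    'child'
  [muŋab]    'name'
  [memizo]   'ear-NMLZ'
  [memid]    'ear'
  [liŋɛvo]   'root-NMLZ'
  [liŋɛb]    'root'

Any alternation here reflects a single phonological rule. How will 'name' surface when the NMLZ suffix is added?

[muŋavo]

In [liŋɛvo] and [liŋɛb] the final segment of 'root' alternates: [v] ~ [b].
Compare 'child', with invariant [v] in [nɛrevo] and [nɛrev]: an analysis with underlying /v/ and a rule producing [b] in isolation would wrongly predict alternation here too.
So /b/ is underlying, and a rule of intervocalic spirantization — voiced stops become fricatives between vowels — gives [v].
From [muŋab] the stem 'name' is /muŋab/; between vowels this yields [muŋavo].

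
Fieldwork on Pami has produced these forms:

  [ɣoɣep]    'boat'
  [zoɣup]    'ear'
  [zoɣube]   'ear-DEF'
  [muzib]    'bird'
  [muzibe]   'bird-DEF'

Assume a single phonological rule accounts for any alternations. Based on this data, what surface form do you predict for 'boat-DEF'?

In [zoɣup] and [zoɣube] the final segment of 'ear' alternates: [p] ~ [b].
Compare 'bird', with invariant [b] in [muzib] and [muzibe]: an analysis with underlying /b/ and a rule producing [p] in isolation would wrongly predict alternation here too.
The underlying segment must be /p/; voiceless stops become voiced between vowels, yielding [b] there.
The one attested form of 'boat', [ɣoɣep], shows underlying /ɣoɣep/. Applying the same rule between vowels gives [ɣoɣebe].

[ɣoɣebe]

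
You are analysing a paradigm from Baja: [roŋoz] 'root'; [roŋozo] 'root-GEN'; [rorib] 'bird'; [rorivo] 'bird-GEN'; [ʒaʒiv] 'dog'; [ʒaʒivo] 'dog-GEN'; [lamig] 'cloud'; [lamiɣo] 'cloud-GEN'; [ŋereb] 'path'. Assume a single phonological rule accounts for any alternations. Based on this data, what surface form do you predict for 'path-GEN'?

'bird' shows [b] ~ [v] at the end of the stem ([rorib] vs [rorivo]).
Compare 'dog', with invariant [v] in [ʒaʒiv] and [ʒaʒivo]: an analysis with underlying /v/ and a rule producing [b] in isolation would wrongly predict alternation here too.
So /b/ is underlying, and a rule of intervocalic spirantization — voiced stops become fricatives between vowels — gives [v].
From [ŋereb] the stem 'path' is /ŋereb/; between vowels this yields [ŋerevo].

[ŋerevo]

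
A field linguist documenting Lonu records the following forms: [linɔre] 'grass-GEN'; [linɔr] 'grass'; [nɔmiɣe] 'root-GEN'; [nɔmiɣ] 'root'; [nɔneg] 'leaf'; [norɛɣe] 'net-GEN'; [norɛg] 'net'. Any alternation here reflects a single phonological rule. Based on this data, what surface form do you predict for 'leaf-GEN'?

[nɔneɣe]

The root 'net' surfaces as [norɛɣe] and [norɛg], with a stem-final [ɣ] ~ [g] alternation.
If /ɣ/ were underlying and a rule turned it into [g] in isolation, 'root' would also alternate; but it has [ɣ] in both [nɔmiɣe] and [nɔmiɣ].
The underlying segment must be /g/; voiced stops become fricatives between vowels, yielding [ɣ] there.
From [nɔneg] the stem 'leaf' is /nɔneg/; between vowels this yields [nɔneɣe].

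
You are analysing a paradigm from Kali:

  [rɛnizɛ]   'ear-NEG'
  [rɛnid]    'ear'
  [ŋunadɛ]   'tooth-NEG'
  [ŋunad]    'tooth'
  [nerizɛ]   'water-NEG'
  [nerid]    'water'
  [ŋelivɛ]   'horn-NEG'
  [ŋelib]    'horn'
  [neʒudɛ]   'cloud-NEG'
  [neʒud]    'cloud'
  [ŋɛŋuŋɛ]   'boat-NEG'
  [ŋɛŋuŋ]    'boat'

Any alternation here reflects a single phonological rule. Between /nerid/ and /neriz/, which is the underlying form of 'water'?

/neriz/

The stem for 'water' ends in [z] in [nerizɛ] but [d] in [nerid].
If /d/ were underlying and a rule turned it into [z] before the NEG suffix, 'cloud' would also alternate; but it has [d] in both [neʒudɛ] and [neʒud].
So /z/ is underlying, and a rule of word-final hardening — voiced fricatives become stops word-finally — gives [d].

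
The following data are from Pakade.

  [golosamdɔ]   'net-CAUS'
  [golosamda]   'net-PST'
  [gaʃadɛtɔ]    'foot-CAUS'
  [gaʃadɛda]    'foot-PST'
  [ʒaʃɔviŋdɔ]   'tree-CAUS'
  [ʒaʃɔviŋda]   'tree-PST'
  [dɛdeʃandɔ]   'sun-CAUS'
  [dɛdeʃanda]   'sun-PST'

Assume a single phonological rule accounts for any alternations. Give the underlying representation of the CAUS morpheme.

/-tɔ/

The CAUS morpheme has two allomorphs, [-dɔ] and [-tɔ].
The PST suffix, which begins with [d], is invariant after every stem; so [d] is not altered by any rule here.
So the underlying form is /-tɔ/, and voiceless stops become voiced after a nasal.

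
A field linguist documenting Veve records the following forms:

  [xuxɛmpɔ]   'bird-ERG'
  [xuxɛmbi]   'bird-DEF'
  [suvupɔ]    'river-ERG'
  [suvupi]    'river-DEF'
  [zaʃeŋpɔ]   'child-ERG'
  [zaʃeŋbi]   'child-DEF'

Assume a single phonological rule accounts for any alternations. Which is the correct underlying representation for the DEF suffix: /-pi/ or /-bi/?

/-bi/

The DEF morpheme has two allomorphs, [-bi] and [-pi].
The ERG suffix, which begins with [p], is invariant after every stem; so [p] is not altered by any rule here.
So the underlying form is /-bi/, and voiced stops become voiceless after a vowel.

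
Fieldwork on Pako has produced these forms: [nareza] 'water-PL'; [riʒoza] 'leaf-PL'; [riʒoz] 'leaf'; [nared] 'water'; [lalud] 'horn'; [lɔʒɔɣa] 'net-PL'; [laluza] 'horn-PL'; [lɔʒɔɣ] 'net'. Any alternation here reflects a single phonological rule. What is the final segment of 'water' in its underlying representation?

In [nareza] and [nared] the final segment of 'water' alternates: [z] ~ [d].
Compare 'leaf', with invariant [z] in [riʒoza] and [riʒoz]: an analysis with underlying /z/ and a rule producing [d] in isolation would wrongly predict alternation here too.
The alternation reflects intervocalic spirantization: voiced stops become fricatives between vowels. /d/ is underlying.

/d/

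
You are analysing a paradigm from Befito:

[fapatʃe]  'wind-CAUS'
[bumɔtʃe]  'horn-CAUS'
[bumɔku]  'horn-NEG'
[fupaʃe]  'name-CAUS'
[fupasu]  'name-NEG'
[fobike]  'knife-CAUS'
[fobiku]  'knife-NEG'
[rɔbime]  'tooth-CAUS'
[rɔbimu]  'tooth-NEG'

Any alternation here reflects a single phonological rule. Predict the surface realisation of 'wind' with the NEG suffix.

The stem for 'horn' ends in [tʃ] in [bumɔtʃe] but [k] in [bumɔku].
Compare 'knife', with invariant [k] in [fobike] and [fobiku]: an analysis with underlying /k/ and a rule producing [tʃ] before the CAUS suffix would wrongly predict alternation here too.
The underlying segment must be /tʃ/; palato-alveolar /tʃ/ and /ʃ/ become [k] and [s] when no front vowel follows, yielding [k] there.
The one attested form of 'wind', [fapatʃe], shows underlying /fapatʃ/. Applying the same rule when no front vowel follows gives [fapaku].

[fapaku]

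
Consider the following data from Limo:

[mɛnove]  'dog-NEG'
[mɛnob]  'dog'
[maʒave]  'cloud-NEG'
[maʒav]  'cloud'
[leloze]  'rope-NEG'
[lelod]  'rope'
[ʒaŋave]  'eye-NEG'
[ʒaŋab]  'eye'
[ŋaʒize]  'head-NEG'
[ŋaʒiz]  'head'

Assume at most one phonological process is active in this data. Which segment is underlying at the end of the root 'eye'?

/b/

The root 'eye' surfaces as [ʒaŋave] and [ʒaŋab], with a stem-final [v] ~ [b] alternation.
The stem 'cloud' ([maʒave], [maʒav]) shows [v] unchanged in both environments, so [v] cannot be basic with [b] derived in isolation.
Therefore /b/ is basic and [v] is derived by intervocalic spirantization (voiced stops become fricatives between vowels).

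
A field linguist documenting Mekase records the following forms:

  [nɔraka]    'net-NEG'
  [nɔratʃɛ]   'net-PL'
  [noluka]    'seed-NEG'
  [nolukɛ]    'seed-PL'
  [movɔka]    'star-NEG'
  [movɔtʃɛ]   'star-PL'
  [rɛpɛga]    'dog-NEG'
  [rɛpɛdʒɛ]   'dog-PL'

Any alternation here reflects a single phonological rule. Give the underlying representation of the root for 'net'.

The root 'net' surfaces as [nɔraka] and [nɔratʃɛ], with a stem-final [k] ~ [tʃ] alternation.
Compare 'seed', with invariant [k] in [noluka] and [nolukɛ]: an analysis with underlying /k/ and a rule producing [tʃ] before the PL suffix would wrongly predict alternation here too.
So /tʃ/ is underlying, and a rule of depalatalization — palato-alveolar /tʃ/ and /dʒ/ become [k] and [g] when no front vowel follows — gives [k].

/nɔratʃ/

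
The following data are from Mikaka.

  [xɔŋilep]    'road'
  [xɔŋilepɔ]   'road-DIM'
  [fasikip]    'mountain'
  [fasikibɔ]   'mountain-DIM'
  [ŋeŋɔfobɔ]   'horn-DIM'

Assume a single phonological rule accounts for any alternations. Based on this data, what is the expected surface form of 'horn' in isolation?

[ŋeŋɔfop]

The stem for 'mountain' ends in [p] in [fasikip] but [b] in [fasikibɔ].
But 'road' keeps [p] in both environments ([xɔŋilep], [xɔŋilepɔ]), so there is no rule changing /p/ to [b] before the DIM suffix.
So /b/ is underlying, and a rule of word-final obstruent devoicing — voiced obstruents become voiceless word-finally — gives [p].
From [ŋeŋɔfobɔ] the stem 'horn' is /ŋeŋɔfob/; word-finally this yields [ŋeŋɔfop].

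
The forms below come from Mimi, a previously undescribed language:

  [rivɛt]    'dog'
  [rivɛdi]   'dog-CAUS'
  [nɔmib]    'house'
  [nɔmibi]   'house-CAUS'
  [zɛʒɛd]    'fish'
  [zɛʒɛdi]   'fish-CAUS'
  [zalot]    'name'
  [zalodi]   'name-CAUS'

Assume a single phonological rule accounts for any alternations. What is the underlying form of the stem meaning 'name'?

'name' shows [t] ~ [d] at the end of the stem ([zalot] vs [zalodi]).
But 'fish' keeps [d] in both environments ([zɛʒɛd], [zɛʒɛdi]), so there is no rule changing /d/ to [t] in isolation.
Therefore /t/ is basic and [d] is derived by intervocalic voicing (voiceless stops become voiced between vowels).
So 'name' = /zalot/.

/zalot/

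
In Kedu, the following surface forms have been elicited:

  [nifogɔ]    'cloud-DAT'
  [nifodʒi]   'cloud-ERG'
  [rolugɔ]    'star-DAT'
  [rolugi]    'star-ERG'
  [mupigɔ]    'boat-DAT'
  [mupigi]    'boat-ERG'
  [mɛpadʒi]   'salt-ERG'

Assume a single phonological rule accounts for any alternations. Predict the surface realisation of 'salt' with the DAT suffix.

'cloud' shows [g] ~ [dʒ] at the end of the stem ([nifogɔ] vs [nifodʒi]).
If /g/ were underlying and a rule turned it into [dʒ] before the ERG suffix, 'boat' would also alternate; but it has [g] in both [mupigɔ] and [mupigi].
The underlying segment must be /dʒ/; palato-alveolar /dʒ/ becomes [g] when no front vowel follows, yielding [g] there.
From [mɛpadʒi] the stem 'salt' is /mɛpadʒ/; when no front vowel follows this yields [mɛpagɔ].

[mɛpagɔ]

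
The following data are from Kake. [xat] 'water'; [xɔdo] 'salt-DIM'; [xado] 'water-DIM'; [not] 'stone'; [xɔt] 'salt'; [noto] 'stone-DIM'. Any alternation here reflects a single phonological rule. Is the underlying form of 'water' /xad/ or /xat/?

/xad/

The root 'water' surfaces as [xat] and [xado], with a stem-final [t] ~ [d] alternation.
If /t/ were underlying and a rule turned it into [d] before the DIM suffix, 'stone' would also alternate; but it has [t] in both [not] and [noto].
So /d/ is underlying, and a rule of word-final obstruent devoicing — voiced obstruents become voiceless word-finally — gives [t].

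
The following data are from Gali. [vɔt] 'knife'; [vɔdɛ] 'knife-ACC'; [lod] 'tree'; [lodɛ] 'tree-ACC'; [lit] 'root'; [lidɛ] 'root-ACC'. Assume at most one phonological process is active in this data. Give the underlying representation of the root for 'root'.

'root' shows [t] ~ [d] at the end of the stem ([lit] vs [lidɛ]).
If /d/ were underlying and a rule turned it into [t] in isolation, 'tree' would also alternate; but it has [d] in both [lod] and [lodɛ].
The underlying segment must be /t/; voiceless stops become voiced between vowels, yielding [d] there.

/lit/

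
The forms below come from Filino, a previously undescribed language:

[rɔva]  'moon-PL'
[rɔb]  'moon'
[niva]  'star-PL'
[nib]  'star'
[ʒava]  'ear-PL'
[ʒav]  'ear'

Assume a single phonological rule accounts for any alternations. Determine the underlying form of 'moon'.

/rɔb/

In [rɔva] and [rɔb] the final segment of 'moon' alternates: [v] ~ [b].
If /v/ were underlying and a rule turned it into [b] in isolation, 'ear' would also alternate; but it has [v] in both [ʒava] and [ʒav].
The alternation reflects intervocalic spirantization: voiced stops become fricatives between vowels. /b/ is underlying.
So 'moon' = /rɔb/.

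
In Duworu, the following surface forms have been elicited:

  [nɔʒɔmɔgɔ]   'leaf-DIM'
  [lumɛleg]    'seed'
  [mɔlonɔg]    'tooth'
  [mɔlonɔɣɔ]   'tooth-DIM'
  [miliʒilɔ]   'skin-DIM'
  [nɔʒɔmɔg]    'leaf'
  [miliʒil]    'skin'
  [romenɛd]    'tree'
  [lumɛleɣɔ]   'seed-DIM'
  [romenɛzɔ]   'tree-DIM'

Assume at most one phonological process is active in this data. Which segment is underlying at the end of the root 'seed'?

The root 'seed' surfaces as [lumɛleɣɔ] and [lumɛleg], with a stem-final [ɣ] ~ [g] alternation.
If /g/ were underlying and a rule turned it into [ɣ] before the DIM suffix, 'leaf' would also alternate; but it has [g] in both [nɔʒɔmɔgɔ] and [nɔʒɔmɔg].
The underlying segment must be /ɣ/; voiced fricatives become stops word-finally, yielding [g] there.

/ɣ/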